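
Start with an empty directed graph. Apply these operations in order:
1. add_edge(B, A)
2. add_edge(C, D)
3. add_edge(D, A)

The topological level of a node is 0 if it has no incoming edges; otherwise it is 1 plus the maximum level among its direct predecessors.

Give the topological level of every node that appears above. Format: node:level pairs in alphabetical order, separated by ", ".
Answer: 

Answer: A:2, B:0, C:0, D:1

Derivation:
Op 1: add_edge(B, A). Edges now: 1
Op 2: add_edge(C, D). Edges now: 2
Op 3: add_edge(D, A). Edges now: 3
Compute levels (Kahn BFS):
  sources (in-degree 0): B, C
  process B: level=0
    B->A: in-degree(A)=1, level(A)>=1
  process C: level=0
    C->D: in-degree(D)=0, level(D)=1, enqueue
  process D: level=1
    D->A: in-degree(A)=0, level(A)=2, enqueue
  process A: level=2
All levels: A:2, B:0, C:0, D:1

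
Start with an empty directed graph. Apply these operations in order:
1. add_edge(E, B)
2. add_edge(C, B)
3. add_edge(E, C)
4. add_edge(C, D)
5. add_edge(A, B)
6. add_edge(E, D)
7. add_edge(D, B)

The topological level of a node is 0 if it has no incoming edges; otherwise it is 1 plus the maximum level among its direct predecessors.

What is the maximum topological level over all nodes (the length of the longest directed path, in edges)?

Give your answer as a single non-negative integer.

Op 1: add_edge(E, B). Edges now: 1
Op 2: add_edge(C, B). Edges now: 2
Op 3: add_edge(E, C). Edges now: 3
Op 4: add_edge(C, D). Edges now: 4
Op 5: add_edge(A, B). Edges now: 5
Op 6: add_edge(E, D). Edges now: 6
Op 7: add_edge(D, B). Edges now: 7
Compute levels (Kahn BFS):
  sources (in-degree 0): A, E
  process A: level=0
    A->B: in-degree(B)=3, level(B)>=1
  process E: level=0
    E->B: in-degree(B)=2, level(B)>=1
    E->C: in-degree(C)=0, level(C)=1, enqueue
    E->D: in-degree(D)=1, level(D)>=1
  process C: level=1
    C->B: in-degree(B)=1, level(B)>=2
    C->D: in-degree(D)=0, level(D)=2, enqueue
  process D: level=2
    D->B: in-degree(B)=0, level(B)=3, enqueue
  process B: level=3
All levels: A:0, B:3, C:1, D:2, E:0
max level = 3

Answer: 3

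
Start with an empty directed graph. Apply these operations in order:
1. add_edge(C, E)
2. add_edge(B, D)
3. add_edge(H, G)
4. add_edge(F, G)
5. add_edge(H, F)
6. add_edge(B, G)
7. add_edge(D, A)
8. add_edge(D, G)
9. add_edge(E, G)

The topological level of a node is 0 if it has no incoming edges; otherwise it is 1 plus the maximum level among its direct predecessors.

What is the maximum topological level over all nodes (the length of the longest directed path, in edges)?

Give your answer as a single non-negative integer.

Op 1: add_edge(C, E). Edges now: 1
Op 2: add_edge(B, D). Edges now: 2
Op 3: add_edge(H, G). Edges now: 3
Op 4: add_edge(F, G). Edges now: 4
Op 5: add_edge(H, F). Edges now: 5
Op 6: add_edge(B, G). Edges now: 6
Op 7: add_edge(D, A). Edges now: 7
Op 8: add_edge(D, G). Edges now: 8
Op 9: add_edge(E, G). Edges now: 9
Compute levels (Kahn BFS):
  sources (in-degree 0): B, C, H
  process B: level=0
    B->D: in-degree(D)=0, level(D)=1, enqueue
    B->G: in-degree(G)=4, level(G)>=1
  process C: level=0
    C->E: in-degree(E)=0, level(E)=1, enqueue
  process H: level=0
    H->F: in-degree(F)=0, level(F)=1, enqueue
    H->G: in-degree(G)=3, level(G)>=1
  process D: level=1
    D->A: in-degree(A)=0, level(A)=2, enqueue
    D->G: in-degree(G)=2, level(G)>=2
  process E: level=1
    E->G: in-degree(G)=1, level(G)>=2
  process F: level=1
    F->G: in-degree(G)=0, level(G)=2, enqueue
  process A: level=2
  process G: level=2
All levels: A:2, B:0, C:0, D:1, E:1, F:1, G:2, H:0
max level = 2

Answer: 2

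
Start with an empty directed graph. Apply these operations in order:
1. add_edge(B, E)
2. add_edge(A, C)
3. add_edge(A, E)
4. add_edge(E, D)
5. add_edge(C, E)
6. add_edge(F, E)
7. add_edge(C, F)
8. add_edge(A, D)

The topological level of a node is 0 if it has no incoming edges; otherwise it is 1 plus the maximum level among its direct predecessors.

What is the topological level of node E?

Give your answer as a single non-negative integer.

Op 1: add_edge(B, E). Edges now: 1
Op 2: add_edge(A, C). Edges now: 2
Op 3: add_edge(A, E). Edges now: 3
Op 4: add_edge(E, D). Edges now: 4
Op 5: add_edge(C, E). Edges now: 5
Op 6: add_edge(F, E). Edges now: 6
Op 7: add_edge(C, F). Edges now: 7
Op 8: add_edge(A, D). Edges now: 8
Compute levels (Kahn BFS):
  sources (in-degree 0): A, B
  process A: level=0
    A->C: in-degree(C)=0, level(C)=1, enqueue
    A->D: in-degree(D)=1, level(D)>=1
    A->E: in-degree(E)=3, level(E)>=1
  process B: level=0
    B->E: in-degree(E)=2, level(E)>=1
  process C: level=1
    C->E: in-degree(E)=1, level(E)>=2
    C->F: in-degree(F)=0, level(F)=2, enqueue
  process F: level=2
    F->E: in-degree(E)=0, level(E)=3, enqueue
  process E: level=3
    E->D: in-degree(D)=0, level(D)=4, enqueue
  process D: level=4
All levels: A:0, B:0, C:1, D:4, E:3, F:2
level(E) = 3

Answer: 3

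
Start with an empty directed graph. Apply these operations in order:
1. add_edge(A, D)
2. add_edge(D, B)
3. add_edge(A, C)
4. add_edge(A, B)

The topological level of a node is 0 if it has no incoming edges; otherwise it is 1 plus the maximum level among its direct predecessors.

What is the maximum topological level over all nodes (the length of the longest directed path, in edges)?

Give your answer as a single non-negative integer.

Op 1: add_edge(A, D). Edges now: 1
Op 2: add_edge(D, B). Edges now: 2
Op 3: add_edge(A, C). Edges now: 3
Op 4: add_edge(A, B). Edges now: 4
Compute levels (Kahn BFS):
  sources (in-degree 0): A
  process A: level=0
    A->B: in-degree(B)=1, level(B)>=1
    A->C: in-degree(C)=0, level(C)=1, enqueue
    A->D: in-degree(D)=0, level(D)=1, enqueue
  process C: level=1
  process D: level=1
    D->B: in-degree(B)=0, level(B)=2, enqueue
  process B: level=2
All levels: A:0, B:2, C:1, D:1
max level = 2

Answer: 2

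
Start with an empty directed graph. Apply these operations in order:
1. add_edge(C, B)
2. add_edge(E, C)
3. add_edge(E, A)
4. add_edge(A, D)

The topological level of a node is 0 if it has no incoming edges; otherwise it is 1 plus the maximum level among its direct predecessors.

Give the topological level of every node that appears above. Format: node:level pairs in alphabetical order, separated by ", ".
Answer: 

Op 1: add_edge(C, B). Edges now: 1
Op 2: add_edge(E, C). Edges now: 2
Op 3: add_edge(E, A). Edges now: 3
Op 4: add_edge(A, D). Edges now: 4
Compute levels (Kahn BFS):
  sources (in-degree 0): E
  process E: level=0
    E->A: in-degree(A)=0, level(A)=1, enqueue
    E->C: in-degree(C)=0, level(C)=1, enqueue
  process A: level=1
    A->D: in-degree(D)=0, level(D)=2, enqueue
  process C: level=1
    C->B: in-degree(B)=0, level(B)=2, enqueue
  process D: level=2
  process B: level=2
All levels: A:1, B:2, C:1, D:2, E:0

Answer: A:1, B:2, C:1, D:2, E:0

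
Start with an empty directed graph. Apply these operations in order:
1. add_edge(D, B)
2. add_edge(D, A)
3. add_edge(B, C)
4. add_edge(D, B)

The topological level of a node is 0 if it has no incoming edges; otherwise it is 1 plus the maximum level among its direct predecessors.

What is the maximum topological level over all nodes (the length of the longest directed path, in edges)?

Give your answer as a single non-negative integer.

Answer: 2

Derivation:
Op 1: add_edge(D, B). Edges now: 1
Op 2: add_edge(D, A). Edges now: 2
Op 3: add_edge(B, C). Edges now: 3
Op 4: add_edge(D, B) (duplicate, no change). Edges now: 3
Compute levels (Kahn BFS):
  sources (in-degree 0): D
  process D: level=0
    D->A: in-degree(A)=0, level(A)=1, enqueue
    D->B: in-degree(B)=0, level(B)=1, enqueue
  process A: level=1
  process B: level=1
    B->C: in-degree(C)=0, level(C)=2, enqueue
  process C: level=2
All levels: A:1, B:1, C:2, D:0
max level = 2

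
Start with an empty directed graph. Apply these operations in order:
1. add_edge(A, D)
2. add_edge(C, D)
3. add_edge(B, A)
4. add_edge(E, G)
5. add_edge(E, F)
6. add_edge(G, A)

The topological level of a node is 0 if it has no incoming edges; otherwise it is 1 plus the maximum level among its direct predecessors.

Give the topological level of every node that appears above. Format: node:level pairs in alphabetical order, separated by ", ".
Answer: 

Answer: A:2, B:0, C:0, D:3, E:0, F:1, G:1

Derivation:
Op 1: add_edge(A, D). Edges now: 1
Op 2: add_edge(C, D). Edges now: 2
Op 3: add_edge(B, A). Edges now: 3
Op 4: add_edge(E, G). Edges now: 4
Op 5: add_edge(E, F). Edges now: 5
Op 6: add_edge(G, A). Edges now: 6
Compute levels (Kahn BFS):
  sources (in-degree 0): B, C, E
  process B: level=0
    B->A: in-degree(A)=1, level(A)>=1
  process C: level=0
    C->D: in-degree(D)=1, level(D)>=1
  process E: level=0
    E->F: in-degree(F)=0, level(F)=1, enqueue
    E->G: in-degree(G)=0, level(G)=1, enqueue
  process F: level=1
  process G: level=1
    G->A: in-degree(A)=0, level(A)=2, enqueue
  process A: level=2
    A->D: in-degree(D)=0, level(D)=3, enqueue
  process D: level=3
All levels: A:2, B:0, C:0, D:3, E:0, F:1, G:1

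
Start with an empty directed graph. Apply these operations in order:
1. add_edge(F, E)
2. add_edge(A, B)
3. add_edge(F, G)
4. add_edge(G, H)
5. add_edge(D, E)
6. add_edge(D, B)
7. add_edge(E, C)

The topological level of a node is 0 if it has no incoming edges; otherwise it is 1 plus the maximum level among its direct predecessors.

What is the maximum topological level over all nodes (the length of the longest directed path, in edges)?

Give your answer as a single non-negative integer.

Answer: 2

Derivation:
Op 1: add_edge(F, E). Edges now: 1
Op 2: add_edge(A, B). Edges now: 2
Op 3: add_edge(F, G). Edges now: 3
Op 4: add_edge(G, H). Edges now: 4
Op 5: add_edge(D, E). Edges now: 5
Op 6: add_edge(D, B). Edges now: 6
Op 7: add_edge(E, C). Edges now: 7
Compute levels (Kahn BFS):
  sources (in-degree 0): A, D, F
  process A: level=0
    A->B: in-degree(B)=1, level(B)>=1
  process D: level=0
    D->B: in-degree(B)=0, level(B)=1, enqueue
    D->E: in-degree(E)=1, level(E)>=1
  process F: level=0
    F->E: in-degree(E)=0, level(E)=1, enqueue
    F->G: in-degree(G)=0, level(G)=1, enqueue
  process B: level=1
  process E: level=1
    E->C: in-degree(C)=0, level(C)=2, enqueue
  process G: level=1
    G->H: in-degree(H)=0, level(H)=2, enqueue
  process C: level=2
  process H: level=2
All levels: A:0, B:1, C:2, D:0, E:1, F:0, G:1, H:2
max level = 2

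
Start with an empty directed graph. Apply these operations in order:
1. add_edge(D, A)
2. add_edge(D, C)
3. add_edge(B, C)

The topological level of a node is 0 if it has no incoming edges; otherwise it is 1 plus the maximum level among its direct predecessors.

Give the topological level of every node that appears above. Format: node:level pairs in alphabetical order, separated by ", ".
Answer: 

Op 1: add_edge(D, A). Edges now: 1
Op 2: add_edge(D, C). Edges now: 2
Op 3: add_edge(B, C). Edges now: 3
Compute levels (Kahn BFS):
  sources (in-degree 0): B, D
  process B: level=0
    B->C: in-degree(C)=1, level(C)>=1
  process D: level=0
    D->A: in-degree(A)=0, level(A)=1, enqueue
    D->C: in-degree(C)=0, level(C)=1, enqueue
  process A: level=1
  process C: level=1
All levels: A:1, B:0, C:1, D:0

Answer: A:1, B:0, C:1, D:0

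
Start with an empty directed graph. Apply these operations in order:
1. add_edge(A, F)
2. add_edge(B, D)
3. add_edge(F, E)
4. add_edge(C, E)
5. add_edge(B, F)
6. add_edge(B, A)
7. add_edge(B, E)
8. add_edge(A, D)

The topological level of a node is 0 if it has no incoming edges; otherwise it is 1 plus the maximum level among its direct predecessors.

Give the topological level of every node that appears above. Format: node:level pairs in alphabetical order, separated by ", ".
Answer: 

Answer: A:1, B:0, C:0, D:2, E:3, F:2

Derivation:
Op 1: add_edge(A, F). Edges now: 1
Op 2: add_edge(B, D). Edges now: 2
Op 3: add_edge(F, E). Edges now: 3
Op 4: add_edge(C, E). Edges now: 4
Op 5: add_edge(B, F). Edges now: 5
Op 6: add_edge(B, A). Edges now: 6
Op 7: add_edge(B, E). Edges now: 7
Op 8: add_edge(A, D). Edges now: 8
Compute levels (Kahn BFS):
  sources (in-degree 0): B, C
  process B: level=0
    B->A: in-degree(A)=0, level(A)=1, enqueue
    B->D: in-degree(D)=1, level(D)>=1
    B->E: in-degree(E)=2, level(E)>=1
    B->F: in-degree(F)=1, level(F)>=1
  process C: level=0
    C->E: in-degree(E)=1, level(E)>=1
  process A: level=1
    A->D: in-degree(D)=0, level(D)=2, enqueue
    A->F: in-degree(F)=0, level(F)=2, enqueue
  process D: level=2
  process F: level=2
    F->E: in-degree(E)=0, level(E)=3, enqueue
  process E: level=3
All levels: A:1, B:0, C:0, D:2, E:3, F:2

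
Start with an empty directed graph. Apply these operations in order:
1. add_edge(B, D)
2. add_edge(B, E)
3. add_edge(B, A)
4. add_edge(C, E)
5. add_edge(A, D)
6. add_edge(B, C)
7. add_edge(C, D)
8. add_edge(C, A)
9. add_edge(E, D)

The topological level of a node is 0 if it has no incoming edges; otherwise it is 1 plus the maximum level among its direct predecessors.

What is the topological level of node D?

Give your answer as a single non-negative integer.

Op 1: add_edge(B, D). Edges now: 1
Op 2: add_edge(B, E). Edges now: 2
Op 3: add_edge(B, A). Edges now: 3
Op 4: add_edge(C, E). Edges now: 4
Op 5: add_edge(A, D). Edges now: 5
Op 6: add_edge(B, C). Edges now: 6
Op 7: add_edge(C, D). Edges now: 7
Op 8: add_edge(C, A). Edges now: 8
Op 9: add_edge(E, D). Edges now: 9
Compute levels (Kahn BFS):
  sources (in-degree 0): B
  process B: level=0
    B->A: in-degree(A)=1, level(A)>=1
    B->C: in-degree(C)=0, level(C)=1, enqueue
    B->D: in-degree(D)=3, level(D)>=1
    B->E: in-degree(E)=1, level(E)>=1
  process C: level=1
    C->A: in-degree(A)=0, level(A)=2, enqueue
    C->D: in-degree(D)=2, level(D)>=2
    C->E: in-degree(E)=0, level(E)=2, enqueue
  process A: level=2
    A->D: in-degree(D)=1, level(D)>=3
  process E: level=2
    E->D: in-degree(D)=0, level(D)=3, enqueue
  process D: level=3
All levels: A:2, B:0, C:1, D:3, E:2
level(D) = 3

Answer: 3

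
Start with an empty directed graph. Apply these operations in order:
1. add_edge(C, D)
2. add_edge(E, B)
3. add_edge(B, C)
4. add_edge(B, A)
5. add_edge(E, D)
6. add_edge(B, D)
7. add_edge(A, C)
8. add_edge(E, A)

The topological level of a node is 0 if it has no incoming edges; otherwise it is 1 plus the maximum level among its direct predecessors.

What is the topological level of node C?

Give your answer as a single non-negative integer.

Answer: 3

Derivation:
Op 1: add_edge(C, D). Edges now: 1
Op 2: add_edge(E, B). Edges now: 2
Op 3: add_edge(B, C). Edges now: 3
Op 4: add_edge(B, A). Edges now: 4
Op 5: add_edge(E, D). Edges now: 5
Op 6: add_edge(B, D). Edges now: 6
Op 7: add_edge(A, C). Edges now: 7
Op 8: add_edge(E, A). Edges now: 8
Compute levels (Kahn BFS):
  sources (in-degree 0): E
  process E: level=0
    E->A: in-degree(A)=1, level(A)>=1
    E->B: in-degree(B)=0, level(B)=1, enqueue
    E->D: in-degree(D)=2, level(D)>=1
  process B: level=1
    B->A: in-degree(A)=0, level(A)=2, enqueue
    B->C: in-degree(C)=1, level(C)>=2
    B->D: in-degree(D)=1, level(D)>=2
  process A: level=2
    A->C: in-degree(C)=0, level(C)=3, enqueue
  process C: level=3
    C->D: in-degree(D)=0, level(D)=4, enqueue
  process D: level=4
All levels: A:2, B:1, C:3, D:4, E:0
level(C) = 3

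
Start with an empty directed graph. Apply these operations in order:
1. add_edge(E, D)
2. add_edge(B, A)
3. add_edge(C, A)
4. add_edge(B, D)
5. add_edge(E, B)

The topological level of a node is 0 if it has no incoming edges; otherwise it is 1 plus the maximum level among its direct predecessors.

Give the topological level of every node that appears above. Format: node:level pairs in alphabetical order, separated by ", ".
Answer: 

Answer: A:2, B:1, C:0, D:2, E:0

Derivation:
Op 1: add_edge(E, D). Edges now: 1
Op 2: add_edge(B, A). Edges now: 2
Op 3: add_edge(C, A). Edges now: 3
Op 4: add_edge(B, D). Edges now: 4
Op 5: add_edge(E, B). Edges now: 5
Compute levels (Kahn BFS):
  sources (in-degree 0): C, E
  process C: level=0
    C->A: in-degree(A)=1, level(A)>=1
  process E: level=0
    E->B: in-degree(B)=0, level(B)=1, enqueue
    E->D: in-degree(D)=1, level(D)>=1
  process B: level=1
    B->A: in-degree(A)=0, level(A)=2, enqueue
    B->D: in-degree(D)=0, level(D)=2, enqueue
  process A: level=2
  process D: level=2
All levels: A:2, B:1, C:0, D:2, E:0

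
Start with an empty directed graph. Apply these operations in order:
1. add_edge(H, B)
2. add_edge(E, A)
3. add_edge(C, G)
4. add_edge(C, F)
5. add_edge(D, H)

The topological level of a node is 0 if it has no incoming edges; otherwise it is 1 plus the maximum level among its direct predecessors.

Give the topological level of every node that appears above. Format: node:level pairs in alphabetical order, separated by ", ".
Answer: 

Op 1: add_edge(H, B). Edges now: 1
Op 2: add_edge(E, A). Edges now: 2
Op 3: add_edge(C, G). Edges now: 3
Op 4: add_edge(C, F). Edges now: 4
Op 5: add_edge(D, H). Edges now: 5
Compute levels (Kahn BFS):
  sources (in-degree 0): C, D, E
  process C: level=0
    C->F: in-degree(F)=0, level(F)=1, enqueue
    C->G: in-degree(G)=0, level(G)=1, enqueue
  process D: level=0
    D->H: in-degree(H)=0, level(H)=1, enqueue
  process E: level=0
    E->A: in-degree(A)=0, level(A)=1, enqueue
  process F: level=1
  process G: level=1
  process H: level=1
    H->B: in-degree(B)=0, level(B)=2, enqueue
  process A: level=1
  process B: level=2
All levels: A:1, B:2, C:0, D:0, E:0, F:1, G:1, H:1

Answer: A:1, B:2, C:0, D:0, E:0, F:1, G:1, H:1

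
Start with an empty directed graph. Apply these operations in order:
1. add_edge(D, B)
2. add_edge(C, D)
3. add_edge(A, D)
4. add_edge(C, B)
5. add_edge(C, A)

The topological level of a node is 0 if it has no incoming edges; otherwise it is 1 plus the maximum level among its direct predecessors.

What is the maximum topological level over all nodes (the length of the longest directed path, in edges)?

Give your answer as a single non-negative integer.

Answer: 3

Derivation:
Op 1: add_edge(D, B). Edges now: 1
Op 2: add_edge(C, D). Edges now: 2
Op 3: add_edge(A, D). Edges now: 3
Op 4: add_edge(C, B). Edges now: 4
Op 5: add_edge(C, A). Edges now: 5
Compute levels (Kahn BFS):
  sources (in-degree 0): C
  process C: level=0
    C->A: in-degree(A)=0, level(A)=1, enqueue
    C->B: in-degree(B)=1, level(B)>=1
    C->D: in-degree(D)=1, level(D)>=1
  process A: level=1
    A->D: in-degree(D)=0, level(D)=2, enqueue
  process D: level=2
    D->B: in-degree(B)=0, level(B)=3, enqueue
  process B: level=3
All levels: A:1, B:3, C:0, D:2
max level = 3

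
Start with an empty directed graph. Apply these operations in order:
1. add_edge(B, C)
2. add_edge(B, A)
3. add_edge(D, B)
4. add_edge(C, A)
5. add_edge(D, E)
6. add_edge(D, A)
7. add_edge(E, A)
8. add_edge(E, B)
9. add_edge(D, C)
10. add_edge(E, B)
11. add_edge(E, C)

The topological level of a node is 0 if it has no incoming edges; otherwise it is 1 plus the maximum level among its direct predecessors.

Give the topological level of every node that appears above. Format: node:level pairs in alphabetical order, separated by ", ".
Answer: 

Answer: A:4, B:2, C:3, D:0, E:1

Derivation:
Op 1: add_edge(B, C). Edges now: 1
Op 2: add_edge(B, A). Edges now: 2
Op 3: add_edge(D, B). Edges now: 3
Op 4: add_edge(C, A). Edges now: 4
Op 5: add_edge(D, E). Edges now: 5
Op 6: add_edge(D, A). Edges now: 6
Op 7: add_edge(E, A). Edges now: 7
Op 8: add_edge(E, B). Edges now: 8
Op 9: add_edge(D, C). Edges now: 9
Op 10: add_edge(E, B) (duplicate, no change). Edges now: 9
Op 11: add_edge(E, C). Edges now: 10
Compute levels (Kahn BFS):
  sources (in-degree 0): D
  process D: level=0
    D->A: in-degree(A)=3, level(A)>=1
    D->B: in-degree(B)=1, level(B)>=1
    D->C: in-degree(C)=2, level(C)>=1
    D->E: in-degree(E)=0, level(E)=1, enqueue
  process E: level=1
    E->A: in-degree(A)=2, level(A)>=2
    E->B: in-degree(B)=0, level(B)=2, enqueue
    E->C: in-degree(C)=1, level(C)>=2
  process B: level=2
    B->A: in-degree(A)=1, level(A)>=3
    B->C: in-degree(C)=0, level(C)=3, enqueue
  process C: level=3
    C->A: in-degree(A)=0, level(A)=4, enqueue
  process A: level=4
All levels: A:4, B:2, C:3, D:0, E:1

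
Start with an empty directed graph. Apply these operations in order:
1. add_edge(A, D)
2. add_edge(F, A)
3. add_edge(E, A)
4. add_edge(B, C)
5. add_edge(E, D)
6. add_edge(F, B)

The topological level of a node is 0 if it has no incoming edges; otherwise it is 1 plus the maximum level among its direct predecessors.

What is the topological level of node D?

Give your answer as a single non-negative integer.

Answer: 2

Derivation:
Op 1: add_edge(A, D). Edges now: 1
Op 2: add_edge(F, A). Edges now: 2
Op 3: add_edge(E, A). Edges now: 3
Op 4: add_edge(B, C). Edges now: 4
Op 5: add_edge(E, D). Edges now: 5
Op 6: add_edge(F, B). Edges now: 6
Compute levels (Kahn BFS):
  sources (in-degree 0): E, F
  process E: level=0
    E->A: in-degree(A)=1, level(A)>=1
    E->D: in-degree(D)=1, level(D)>=1
  process F: level=0
    F->A: in-degree(A)=0, level(A)=1, enqueue
    F->B: in-degree(B)=0, level(B)=1, enqueue
  process A: level=1
    A->D: in-degree(D)=0, level(D)=2, enqueue
  process B: level=1
    B->C: in-degree(C)=0, level(C)=2, enqueue
  process D: level=2
  process C: level=2
All levels: A:1, B:1, C:2, D:2, E:0, F:0
level(D) = 2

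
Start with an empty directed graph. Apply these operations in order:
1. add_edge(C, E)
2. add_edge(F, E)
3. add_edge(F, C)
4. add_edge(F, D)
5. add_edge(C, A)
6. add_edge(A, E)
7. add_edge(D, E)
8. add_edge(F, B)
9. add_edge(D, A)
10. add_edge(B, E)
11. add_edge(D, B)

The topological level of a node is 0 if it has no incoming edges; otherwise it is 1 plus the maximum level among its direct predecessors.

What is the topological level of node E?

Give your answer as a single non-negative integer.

Answer: 3

Derivation:
Op 1: add_edge(C, E). Edges now: 1
Op 2: add_edge(F, E). Edges now: 2
Op 3: add_edge(F, C). Edges now: 3
Op 4: add_edge(F, D). Edges now: 4
Op 5: add_edge(C, A). Edges now: 5
Op 6: add_edge(A, E). Edges now: 6
Op 7: add_edge(D, E). Edges now: 7
Op 8: add_edge(F, B). Edges now: 8
Op 9: add_edge(D, A). Edges now: 9
Op 10: add_edge(B, E). Edges now: 10
Op 11: add_edge(D, B). Edges now: 11
Compute levels (Kahn BFS):
  sources (in-degree 0): F
  process F: level=0
    F->B: in-degree(B)=1, level(B)>=1
    F->C: in-degree(C)=0, level(C)=1, enqueue
    F->D: in-degree(D)=0, level(D)=1, enqueue
    F->E: in-degree(E)=4, level(E)>=1
  process C: level=1
    C->A: in-degree(A)=1, level(A)>=2
    C->E: in-degree(E)=3, level(E)>=2
  process D: level=1
    D->A: in-degree(A)=0, level(A)=2, enqueue
    D->B: in-degree(B)=0, level(B)=2, enqueue
    D->E: in-degree(E)=2, level(E)>=2
  process A: level=2
    A->E: in-degree(E)=1, level(E)>=3
  process B: level=2
    B->E: in-degree(E)=0, level(E)=3, enqueue
  process E: level=3
All levels: A:2, B:2, C:1, D:1, E:3, F:0
level(E) = 3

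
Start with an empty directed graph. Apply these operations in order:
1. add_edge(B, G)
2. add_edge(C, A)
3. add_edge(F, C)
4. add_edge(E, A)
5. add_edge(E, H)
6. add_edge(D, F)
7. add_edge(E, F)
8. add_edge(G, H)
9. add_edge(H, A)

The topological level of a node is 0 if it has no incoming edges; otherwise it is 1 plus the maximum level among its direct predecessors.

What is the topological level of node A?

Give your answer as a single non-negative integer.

Op 1: add_edge(B, G). Edges now: 1
Op 2: add_edge(C, A). Edges now: 2
Op 3: add_edge(F, C). Edges now: 3
Op 4: add_edge(E, A). Edges now: 4
Op 5: add_edge(E, H). Edges now: 5
Op 6: add_edge(D, F). Edges now: 6
Op 7: add_edge(E, F). Edges now: 7
Op 8: add_edge(G, H). Edges now: 8
Op 9: add_edge(H, A). Edges now: 9
Compute levels (Kahn BFS):
  sources (in-degree 0): B, D, E
  process B: level=0
    B->G: in-degree(G)=0, level(G)=1, enqueue
  process D: level=0
    D->F: in-degree(F)=1, level(F)>=1
  process E: level=0
    E->A: in-degree(A)=2, level(A)>=1
    E->F: in-degree(F)=0, level(F)=1, enqueue
    E->H: in-degree(H)=1, level(H)>=1
  process G: level=1
    G->H: in-degree(H)=0, level(H)=2, enqueue
  process F: level=1
    F->C: in-degree(C)=0, level(C)=2, enqueue
  process H: level=2
    H->A: in-degree(A)=1, level(A)>=3
  process C: level=2
    C->A: in-degree(A)=0, level(A)=3, enqueue
  process A: level=3
All levels: A:3, B:0, C:2, D:0, E:0, F:1, G:1, H:2
level(A) = 3

Answer: 3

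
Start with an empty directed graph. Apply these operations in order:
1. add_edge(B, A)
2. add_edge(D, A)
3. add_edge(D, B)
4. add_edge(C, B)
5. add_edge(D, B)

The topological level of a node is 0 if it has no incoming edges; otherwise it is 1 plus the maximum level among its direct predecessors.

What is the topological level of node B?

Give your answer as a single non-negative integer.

Answer: 1

Derivation:
Op 1: add_edge(B, A). Edges now: 1
Op 2: add_edge(D, A). Edges now: 2
Op 3: add_edge(D, B). Edges now: 3
Op 4: add_edge(C, B). Edges now: 4
Op 5: add_edge(D, B) (duplicate, no change). Edges now: 4
Compute levels (Kahn BFS):
  sources (in-degree 0): C, D
  process C: level=0
    C->B: in-degree(B)=1, level(B)>=1
  process D: level=0
    D->A: in-degree(A)=1, level(A)>=1
    D->B: in-degree(B)=0, level(B)=1, enqueue
  process B: level=1
    B->A: in-degree(A)=0, level(A)=2, enqueue
  process A: level=2
All levels: A:2, B:1, C:0, D:0
level(B) = 1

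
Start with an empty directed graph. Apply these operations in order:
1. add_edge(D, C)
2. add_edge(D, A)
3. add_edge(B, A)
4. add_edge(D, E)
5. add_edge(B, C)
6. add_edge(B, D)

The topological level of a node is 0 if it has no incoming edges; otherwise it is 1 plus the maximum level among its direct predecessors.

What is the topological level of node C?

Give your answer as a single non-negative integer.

Answer: 2

Derivation:
Op 1: add_edge(D, C). Edges now: 1
Op 2: add_edge(D, A). Edges now: 2
Op 3: add_edge(B, A). Edges now: 3
Op 4: add_edge(D, E). Edges now: 4
Op 5: add_edge(B, C). Edges now: 5
Op 6: add_edge(B, D). Edges now: 6
Compute levels (Kahn BFS):
  sources (in-degree 0): B
  process B: level=0
    B->A: in-degree(A)=1, level(A)>=1
    B->C: in-degree(C)=1, level(C)>=1
    B->D: in-degree(D)=0, level(D)=1, enqueue
  process D: level=1
    D->A: in-degree(A)=0, level(A)=2, enqueue
    D->C: in-degree(C)=0, level(C)=2, enqueue
    D->E: in-degree(E)=0, level(E)=2, enqueue
  process A: level=2
  process C: level=2
  process E: level=2
All levels: A:2, B:0, C:2, D:1, E:2
level(C) = 2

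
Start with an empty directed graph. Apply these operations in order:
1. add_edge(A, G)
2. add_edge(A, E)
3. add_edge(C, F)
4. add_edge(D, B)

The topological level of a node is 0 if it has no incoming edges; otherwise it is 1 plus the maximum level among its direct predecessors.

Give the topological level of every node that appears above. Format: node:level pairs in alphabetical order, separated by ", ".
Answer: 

Answer: A:0, B:1, C:0, D:0, E:1, F:1, G:1

Derivation:
Op 1: add_edge(A, G). Edges now: 1
Op 2: add_edge(A, E). Edges now: 2
Op 3: add_edge(C, F). Edges now: 3
Op 4: add_edge(D, B). Edges now: 4
Compute levels (Kahn BFS):
  sources (in-degree 0): A, C, D
  process A: level=0
    A->E: in-degree(E)=0, level(E)=1, enqueue
    A->G: in-degree(G)=0, level(G)=1, enqueue
  process C: level=0
    C->F: in-degree(F)=0, level(F)=1, enqueue
  process D: level=0
    D->B: in-degree(B)=0, level(B)=1, enqueue
  process E: level=1
  process G: level=1
  process F: level=1
  process B: level=1
All levels: A:0, B:1, C:0, D:0, E:1, F:1, G:1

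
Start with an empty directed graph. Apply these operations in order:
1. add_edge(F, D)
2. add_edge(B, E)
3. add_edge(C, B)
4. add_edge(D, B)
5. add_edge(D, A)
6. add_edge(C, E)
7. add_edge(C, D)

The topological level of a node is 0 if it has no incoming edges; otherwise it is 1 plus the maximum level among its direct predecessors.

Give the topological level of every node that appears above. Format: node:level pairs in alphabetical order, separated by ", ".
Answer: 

Op 1: add_edge(F, D). Edges now: 1
Op 2: add_edge(B, E). Edges now: 2
Op 3: add_edge(C, B). Edges now: 3
Op 4: add_edge(D, B). Edges now: 4
Op 5: add_edge(D, A). Edges now: 5
Op 6: add_edge(C, E). Edges now: 6
Op 7: add_edge(C, D). Edges now: 7
Compute levels (Kahn BFS):
  sources (in-degree 0): C, F
  process C: level=0
    C->B: in-degree(B)=1, level(B)>=1
    C->D: in-degree(D)=1, level(D)>=1
    C->E: in-degree(E)=1, level(E)>=1
  process F: level=0
    F->D: in-degree(D)=0, level(D)=1, enqueue
  process D: level=1
    D->A: in-degree(A)=0, level(A)=2, enqueue
    D->B: in-degree(B)=0, level(B)=2, enqueue
  process A: level=2
  process B: level=2
    B->E: in-degree(E)=0, level(E)=3, enqueue
  process E: level=3
All levels: A:2, B:2, C:0, D:1, E:3, F:0

Answer: A:2, B:2, C:0, D:1, E:3, F:0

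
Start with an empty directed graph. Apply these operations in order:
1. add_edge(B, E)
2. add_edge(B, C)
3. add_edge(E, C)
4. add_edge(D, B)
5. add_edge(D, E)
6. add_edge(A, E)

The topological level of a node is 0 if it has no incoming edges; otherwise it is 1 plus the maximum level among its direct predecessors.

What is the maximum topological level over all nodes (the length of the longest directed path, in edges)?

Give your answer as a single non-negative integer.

Op 1: add_edge(B, E). Edges now: 1
Op 2: add_edge(B, C). Edges now: 2
Op 3: add_edge(E, C). Edges now: 3
Op 4: add_edge(D, B). Edges now: 4
Op 5: add_edge(D, E). Edges now: 5
Op 6: add_edge(A, E). Edges now: 6
Compute levels (Kahn BFS):
  sources (in-degree 0): A, D
  process A: level=0
    A->E: in-degree(E)=2, level(E)>=1
  process D: level=0
    D->B: in-degree(B)=0, level(B)=1, enqueue
    D->E: in-degree(E)=1, level(E)>=1
  process B: level=1
    B->C: in-degree(C)=1, level(C)>=2
    B->E: in-degree(E)=0, level(E)=2, enqueue
  process E: level=2
    E->C: in-degree(C)=0, level(C)=3, enqueue
  process C: level=3
All levels: A:0, B:1, C:3, D:0, E:2
max level = 3

Answer: 3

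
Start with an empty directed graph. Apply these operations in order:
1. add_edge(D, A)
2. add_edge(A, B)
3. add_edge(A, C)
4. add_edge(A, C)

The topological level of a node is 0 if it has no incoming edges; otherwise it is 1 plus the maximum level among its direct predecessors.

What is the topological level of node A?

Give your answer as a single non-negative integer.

Op 1: add_edge(D, A). Edges now: 1
Op 2: add_edge(A, B). Edges now: 2
Op 3: add_edge(A, C). Edges now: 3
Op 4: add_edge(A, C) (duplicate, no change). Edges now: 3
Compute levels (Kahn BFS):
  sources (in-degree 0): D
  process D: level=0
    D->A: in-degree(A)=0, level(A)=1, enqueue
  process A: level=1
    A->B: in-degree(B)=0, level(B)=2, enqueue
    A->C: in-degree(C)=0, level(C)=2, enqueue
  process B: level=2
  process C: level=2
All levels: A:1, B:2, C:2, D:0
level(A) = 1

Answer: 1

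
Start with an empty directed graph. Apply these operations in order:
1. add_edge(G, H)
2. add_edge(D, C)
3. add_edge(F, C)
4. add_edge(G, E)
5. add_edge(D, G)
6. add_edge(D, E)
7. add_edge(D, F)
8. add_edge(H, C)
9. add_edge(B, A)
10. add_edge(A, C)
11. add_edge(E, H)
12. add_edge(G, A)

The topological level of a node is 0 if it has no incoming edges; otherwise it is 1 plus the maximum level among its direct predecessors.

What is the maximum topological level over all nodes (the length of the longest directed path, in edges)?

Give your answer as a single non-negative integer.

Answer: 4

Derivation:
Op 1: add_edge(G, H). Edges now: 1
Op 2: add_edge(D, C). Edges now: 2
Op 3: add_edge(F, C). Edges now: 3
Op 4: add_edge(G, E). Edges now: 4
Op 5: add_edge(D, G). Edges now: 5
Op 6: add_edge(D, E). Edges now: 6
Op 7: add_edge(D, F). Edges now: 7
Op 8: add_edge(H, C). Edges now: 8
Op 9: add_edge(B, A). Edges now: 9
Op 10: add_edge(A, C). Edges now: 10
Op 11: add_edge(E, H). Edges now: 11
Op 12: add_edge(G, A). Edges now: 12
Compute levels (Kahn BFS):
  sources (in-degree 0): B, D
  process B: level=0
    B->A: in-degree(A)=1, level(A)>=1
  process D: level=0
    D->C: in-degree(C)=3, level(C)>=1
    D->E: in-degree(E)=1, level(E)>=1
    D->F: in-degree(F)=0, level(F)=1, enqueue
    D->G: in-degree(G)=0, level(G)=1, enqueue
  process F: level=1
    F->C: in-degree(C)=2, level(C)>=2
  process G: level=1
    G->A: in-degree(A)=0, level(A)=2, enqueue
    G->E: in-degree(E)=0, level(E)=2, enqueue
    G->H: in-degree(H)=1, level(H)>=2
  process A: level=2
    A->C: in-degree(C)=1, level(C)>=3
  process E: level=2
    E->H: in-degree(H)=0, level(H)=3, enqueue
  process H: level=3
    H->C: in-degree(C)=0, level(C)=4, enqueue
  process C: level=4
All levels: A:2, B:0, C:4, D:0, E:2, F:1, G:1, H:3
max level = 4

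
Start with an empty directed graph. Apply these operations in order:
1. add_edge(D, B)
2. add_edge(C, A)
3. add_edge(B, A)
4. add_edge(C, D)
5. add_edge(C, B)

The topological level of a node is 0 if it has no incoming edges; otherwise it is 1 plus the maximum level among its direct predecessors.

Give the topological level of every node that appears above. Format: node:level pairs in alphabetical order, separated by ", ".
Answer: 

Op 1: add_edge(D, B). Edges now: 1
Op 2: add_edge(C, A). Edges now: 2
Op 3: add_edge(B, A). Edges now: 3
Op 4: add_edge(C, D). Edges now: 4
Op 5: add_edge(C, B). Edges now: 5
Compute levels (Kahn BFS):
  sources (in-degree 0): C
  process C: level=0
    C->A: in-degree(A)=1, level(A)>=1
    C->B: in-degree(B)=1, level(B)>=1
    C->D: in-degree(D)=0, level(D)=1, enqueue
  process D: level=1
    D->B: in-degree(B)=0, level(B)=2, enqueue
  process B: level=2
    B->A: in-degree(A)=0, level(A)=3, enqueue
  process A: level=3
All levels: A:3, B:2, C:0, D:1

Answer: A:3, B:2, C:0, D:1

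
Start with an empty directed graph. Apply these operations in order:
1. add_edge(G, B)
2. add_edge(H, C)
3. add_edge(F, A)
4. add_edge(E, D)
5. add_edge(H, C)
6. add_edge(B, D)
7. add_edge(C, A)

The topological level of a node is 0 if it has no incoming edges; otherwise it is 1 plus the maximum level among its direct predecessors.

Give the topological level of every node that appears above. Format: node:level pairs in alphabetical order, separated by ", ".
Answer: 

Op 1: add_edge(G, B). Edges now: 1
Op 2: add_edge(H, C). Edges now: 2
Op 3: add_edge(F, A). Edges now: 3
Op 4: add_edge(E, D). Edges now: 4
Op 5: add_edge(H, C) (duplicate, no change). Edges now: 4
Op 6: add_edge(B, D). Edges now: 5
Op 7: add_edge(C, A). Edges now: 6
Compute levels (Kahn BFS):
  sources (in-degree 0): E, F, G, H
  process E: level=0
    E->D: in-degree(D)=1, level(D)>=1
  process F: level=0
    F->A: in-degree(A)=1, level(A)>=1
  process G: level=0
    G->B: in-degree(B)=0, level(B)=1, enqueue
  process H: level=0
    H->C: in-degree(C)=0, level(C)=1, enqueue
  process B: level=1
    B->D: in-degree(D)=0, level(D)=2, enqueue
  process C: level=1
    C->A: in-degree(A)=0, level(A)=2, enqueue
  process D: level=2
  process A: level=2
All levels: A:2, B:1, C:1, D:2, E:0, F:0, G:0, H:0

Answer: A:2, B:1, C:1, D:2, E:0, F:0, G:0, H:0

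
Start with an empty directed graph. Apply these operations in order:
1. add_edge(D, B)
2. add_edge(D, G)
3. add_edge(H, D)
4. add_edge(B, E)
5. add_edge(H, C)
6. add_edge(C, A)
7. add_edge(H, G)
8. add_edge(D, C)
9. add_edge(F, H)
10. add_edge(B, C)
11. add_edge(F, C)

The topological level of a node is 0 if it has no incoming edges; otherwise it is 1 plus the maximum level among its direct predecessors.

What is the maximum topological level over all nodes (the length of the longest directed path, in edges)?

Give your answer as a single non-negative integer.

Answer: 5

Derivation:
Op 1: add_edge(D, B). Edges now: 1
Op 2: add_edge(D, G). Edges now: 2
Op 3: add_edge(H, D). Edges now: 3
Op 4: add_edge(B, E). Edges now: 4
Op 5: add_edge(H, C). Edges now: 5
Op 6: add_edge(C, A). Edges now: 6
Op 7: add_edge(H, G). Edges now: 7
Op 8: add_edge(D, C). Edges now: 8
Op 9: add_edge(F, H). Edges now: 9
Op 10: add_edge(B, C). Edges now: 10
Op 11: add_edge(F, C). Edges now: 11
Compute levels (Kahn BFS):
  sources (in-degree 0): F
  process F: level=0
    F->C: in-degree(C)=3, level(C)>=1
    F->H: in-degree(H)=0, level(H)=1, enqueue
  process H: level=1
    H->C: in-degree(C)=2, level(C)>=2
    H->D: in-degree(D)=0, level(D)=2, enqueue
    H->G: in-degree(G)=1, level(G)>=2
  process D: level=2
    D->B: in-degree(B)=0, level(B)=3, enqueue
    D->C: in-degree(C)=1, level(C)>=3
    D->G: in-degree(G)=0, level(G)=3, enqueue
  process B: level=3
    B->C: in-degree(C)=0, level(C)=4, enqueue
    B->E: in-degree(E)=0, level(E)=4, enqueue
  process G: level=3
  process C: level=4
    C->A: in-degree(A)=0, level(A)=5, enqueue
  process E: level=4
  process A: level=5
All levels: A:5, B:3, C:4, D:2, E:4, F:0, G:3, H:1
max level = 5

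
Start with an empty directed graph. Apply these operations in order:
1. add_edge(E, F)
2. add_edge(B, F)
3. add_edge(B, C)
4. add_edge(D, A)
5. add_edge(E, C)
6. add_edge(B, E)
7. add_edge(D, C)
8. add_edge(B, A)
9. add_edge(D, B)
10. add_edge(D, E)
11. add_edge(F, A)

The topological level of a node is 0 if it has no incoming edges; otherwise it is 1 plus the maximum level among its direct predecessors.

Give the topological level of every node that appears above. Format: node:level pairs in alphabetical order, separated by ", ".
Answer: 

Op 1: add_edge(E, F). Edges now: 1
Op 2: add_edge(B, F). Edges now: 2
Op 3: add_edge(B, C). Edges now: 3
Op 4: add_edge(D, A). Edges now: 4
Op 5: add_edge(E, C). Edges now: 5
Op 6: add_edge(B, E). Edges now: 6
Op 7: add_edge(D, C). Edges now: 7
Op 8: add_edge(B, A). Edges now: 8
Op 9: add_edge(D, B). Edges now: 9
Op 10: add_edge(D, E). Edges now: 10
Op 11: add_edge(F, A). Edges now: 11
Compute levels (Kahn BFS):
  sources (in-degree 0): D
  process D: level=0
    D->A: in-degree(A)=2, level(A)>=1
    D->B: in-degree(B)=0, level(B)=1, enqueue
    D->C: in-degree(C)=2, level(C)>=1
    D->E: in-degree(E)=1, level(E)>=1
  process B: level=1
    B->A: in-degree(A)=1, level(A)>=2
    B->C: in-degree(C)=1, level(C)>=2
    B->E: in-degree(E)=0, level(E)=2, enqueue
    B->F: in-degree(F)=1, level(F)>=2
  process E: level=2
    E->C: in-degree(C)=0, level(C)=3, enqueue
    E->F: in-degree(F)=0, level(F)=3, enqueue
  process C: level=3
  process F: level=3
    F->A: in-degree(A)=0, level(A)=4, enqueue
  process A: level=4
All levels: A:4, B:1, C:3, D:0, E:2, F:3

Answer: A:4, B:1, C:3, D:0, E:2, F:3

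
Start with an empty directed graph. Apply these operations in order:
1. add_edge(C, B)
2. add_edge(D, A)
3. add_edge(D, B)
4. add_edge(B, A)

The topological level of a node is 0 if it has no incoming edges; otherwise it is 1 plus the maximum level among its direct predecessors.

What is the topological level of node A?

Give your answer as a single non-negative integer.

Op 1: add_edge(C, B). Edges now: 1
Op 2: add_edge(D, A). Edges now: 2
Op 3: add_edge(D, B). Edges now: 3
Op 4: add_edge(B, A). Edges now: 4
Compute levels (Kahn BFS):
  sources (in-degree 0): C, D
  process C: level=0
    C->B: in-degree(B)=1, level(B)>=1
  process D: level=0
    D->A: in-degree(A)=1, level(A)>=1
    D->B: in-degree(B)=0, level(B)=1, enqueue
  process B: level=1
    B->A: in-degree(A)=0, level(A)=2, enqueue
  process A: level=2
All levels: A:2, B:1, C:0, D:0
level(A) = 2

Answer: 2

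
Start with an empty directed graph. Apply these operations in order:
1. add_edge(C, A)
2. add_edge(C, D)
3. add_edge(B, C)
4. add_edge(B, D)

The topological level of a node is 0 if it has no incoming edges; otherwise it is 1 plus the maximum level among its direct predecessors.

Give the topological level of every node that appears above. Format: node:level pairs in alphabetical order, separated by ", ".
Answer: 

Answer: A:2, B:0, C:1, D:2

Derivation:
Op 1: add_edge(C, A). Edges now: 1
Op 2: add_edge(C, D). Edges now: 2
Op 3: add_edge(B, C). Edges now: 3
Op 4: add_edge(B, D). Edges now: 4
Compute levels (Kahn BFS):
  sources (in-degree 0): B
  process B: level=0
    B->C: in-degree(C)=0, level(C)=1, enqueue
    B->D: in-degree(D)=1, level(D)>=1
  process C: level=1
    C->A: in-degree(A)=0, level(A)=2, enqueue
    C->D: in-degree(D)=0, level(D)=2, enqueue
  process A: level=2
  process D: level=2
All levels: A:2, B:0, C:1, D:2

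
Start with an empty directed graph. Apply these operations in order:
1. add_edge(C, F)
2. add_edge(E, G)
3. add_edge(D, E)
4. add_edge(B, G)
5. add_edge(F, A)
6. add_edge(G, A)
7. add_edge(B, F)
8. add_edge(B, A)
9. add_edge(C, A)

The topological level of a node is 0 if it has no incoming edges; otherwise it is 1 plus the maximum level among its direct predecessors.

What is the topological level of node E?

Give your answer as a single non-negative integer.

Op 1: add_edge(C, F). Edges now: 1
Op 2: add_edge(E, G). Edges now: 2
Op 3: add_edge(D, E). Edges now: 3
Op 4: add_edge(B, G). Edges now: 4
Op 5: add_edge(F, A). Edges now: 5
Op 6: add_edge(G, A). Edges now: 6
Op 7: add_edge(B, F). Edges now: 7
Op 8: add_edge(B, A). Edges now: 8
Op 9: add_edge(C, A). Edges now: 9
Compute levels (Kahn BFS):
  sources (in-degree 0): B, C, D
  process B: level=0
    B->A: in-degree(A)=3, level(A)>=1
    B->F: in-degree(F)=1, level(F)>=1
    B->G: in-degree(G)=1, level(G)>=1
  process C: level=0
    C->A: in-degree(A)=2, level(A)>=1
    C->F: in-degree(F)=0, level(F)=1, enqueue
  process D: level=0
    D->E: in-degree(E)=0, level(E)=1, enqueue
  process F: level=1
    F->A: in-degree(A)=1, level(A)>=2
  process E: level=1
    E->G: in-degree(G)=0, level(G)=2, enqueue
  process G: level=2
    G->A: in-degree(A)=0, level(A)=3, enqueue
  process A: level=3
All levels: A:3, B:0, C:0, D:0, E:1, F:1, G:2
level(E) = 1

Answer: 1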